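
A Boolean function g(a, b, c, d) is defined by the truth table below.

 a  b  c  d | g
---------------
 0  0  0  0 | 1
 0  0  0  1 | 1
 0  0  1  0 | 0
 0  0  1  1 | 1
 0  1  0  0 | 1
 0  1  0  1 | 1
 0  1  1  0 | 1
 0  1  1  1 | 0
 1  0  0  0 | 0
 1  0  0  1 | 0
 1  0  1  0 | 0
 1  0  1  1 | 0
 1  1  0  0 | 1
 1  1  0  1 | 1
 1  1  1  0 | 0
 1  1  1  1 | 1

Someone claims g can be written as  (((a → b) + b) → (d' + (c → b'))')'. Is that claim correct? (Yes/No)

No

Test each input against both g and the formula:
  a=0, b=0, c=0, d=0: formula gives 1, g = 1 ✓
  a=0, b=0, c=0, d=1: formula gives 1, g = 1 ✓
  a=0, b=0, c=1, d=0: formula gives 1, but g = 0 ✗
A single disagreement suffices: at (0,0,1,0) they differ, so the formula does not compute g.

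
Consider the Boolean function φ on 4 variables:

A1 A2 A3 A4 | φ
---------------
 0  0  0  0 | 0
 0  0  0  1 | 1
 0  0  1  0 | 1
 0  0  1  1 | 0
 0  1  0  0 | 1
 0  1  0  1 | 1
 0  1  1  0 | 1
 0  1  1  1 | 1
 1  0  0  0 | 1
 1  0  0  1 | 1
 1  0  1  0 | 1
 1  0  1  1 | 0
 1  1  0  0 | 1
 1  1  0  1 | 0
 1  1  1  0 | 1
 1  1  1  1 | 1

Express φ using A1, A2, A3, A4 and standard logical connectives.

φ(A1, A2, A3, A4) = ((((((A1' · A2') · A3') · A4') + (((A1' · A2') · A3) · A4)) + (((A1 · A2') · A3) · A4)) + (((A1 · A2) · A3') · A4))'

There are just 4 zero rows: (0,0,0,0), (0,0,1,1), (1,0,1,1), (1,1,0,1). Their minterms are ¬A1·¬A2·¬A3·¬A4, ¬A1·¬A2·A3·A4, A1·¬A2·A3·A4, A1·A2·¬A3·A4; the OR of those covers precisely the 0-outputs, and negating it yields φ.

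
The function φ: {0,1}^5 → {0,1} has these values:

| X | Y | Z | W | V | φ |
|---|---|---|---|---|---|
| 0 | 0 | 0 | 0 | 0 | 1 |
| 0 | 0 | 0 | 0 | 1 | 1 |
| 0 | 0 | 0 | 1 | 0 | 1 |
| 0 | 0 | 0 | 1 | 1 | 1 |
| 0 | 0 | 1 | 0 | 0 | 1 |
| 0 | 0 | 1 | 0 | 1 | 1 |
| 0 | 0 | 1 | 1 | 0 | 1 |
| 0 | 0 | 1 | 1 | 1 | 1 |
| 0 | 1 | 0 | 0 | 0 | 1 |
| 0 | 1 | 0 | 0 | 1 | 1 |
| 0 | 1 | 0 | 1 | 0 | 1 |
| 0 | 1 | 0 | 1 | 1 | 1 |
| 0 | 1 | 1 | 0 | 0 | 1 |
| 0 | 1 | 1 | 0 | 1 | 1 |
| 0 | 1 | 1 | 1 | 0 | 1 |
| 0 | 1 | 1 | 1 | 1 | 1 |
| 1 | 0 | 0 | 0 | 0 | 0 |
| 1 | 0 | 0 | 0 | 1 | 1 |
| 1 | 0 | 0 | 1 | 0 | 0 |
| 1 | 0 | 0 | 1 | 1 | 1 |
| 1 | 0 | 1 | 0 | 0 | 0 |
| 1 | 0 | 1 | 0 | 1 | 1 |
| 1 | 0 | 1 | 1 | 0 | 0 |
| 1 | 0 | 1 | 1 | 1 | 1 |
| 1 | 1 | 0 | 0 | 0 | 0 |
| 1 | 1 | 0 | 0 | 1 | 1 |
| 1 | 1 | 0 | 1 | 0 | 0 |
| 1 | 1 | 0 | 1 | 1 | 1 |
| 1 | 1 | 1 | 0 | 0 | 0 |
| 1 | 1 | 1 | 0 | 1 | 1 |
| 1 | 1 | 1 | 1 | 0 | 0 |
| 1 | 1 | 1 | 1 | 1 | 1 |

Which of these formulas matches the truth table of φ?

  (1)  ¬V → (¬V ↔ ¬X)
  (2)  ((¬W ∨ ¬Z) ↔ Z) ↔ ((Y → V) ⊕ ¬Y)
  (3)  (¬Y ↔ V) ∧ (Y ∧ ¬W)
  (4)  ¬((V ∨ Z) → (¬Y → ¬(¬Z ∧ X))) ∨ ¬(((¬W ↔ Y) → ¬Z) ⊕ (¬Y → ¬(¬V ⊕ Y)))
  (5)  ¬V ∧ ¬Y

1

(2) disagrees with φ on (0,0,1,0,0) (formula → 0, table → 1); rule it out.
(3) disagrees with φ on (0,0,0,0,0) (formula → 0, table → 1); rule it out.
(4) disagrees with φ on (0,0,0,0,0) (formula → 0, table → 1); rule it out.
(5) disagrees with φ on (0,0,0,0,1) (formula → 0, table → 1); rule it out.
That leaves (1). Evaluating it on every row reproduces the table of φ exactly.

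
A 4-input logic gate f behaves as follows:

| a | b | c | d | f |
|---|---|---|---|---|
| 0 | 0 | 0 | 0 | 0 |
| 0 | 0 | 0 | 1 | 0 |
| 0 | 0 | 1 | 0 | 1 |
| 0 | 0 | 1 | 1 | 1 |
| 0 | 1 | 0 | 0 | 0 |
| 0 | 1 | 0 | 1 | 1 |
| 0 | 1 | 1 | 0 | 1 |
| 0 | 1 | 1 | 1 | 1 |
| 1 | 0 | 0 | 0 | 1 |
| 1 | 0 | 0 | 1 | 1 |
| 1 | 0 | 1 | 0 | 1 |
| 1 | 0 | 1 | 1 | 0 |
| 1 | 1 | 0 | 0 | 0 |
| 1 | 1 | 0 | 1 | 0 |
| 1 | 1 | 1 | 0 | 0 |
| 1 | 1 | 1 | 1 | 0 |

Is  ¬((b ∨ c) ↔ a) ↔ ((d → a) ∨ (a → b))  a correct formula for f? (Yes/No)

No

Check the formula against f row by row:
  a=0, b=0, c=0, d=0: formula gives 0, f = 0 ✓
  a=0, b=0, c=0, d=1: formula gives 0, f = 0 ✓
  a=0, b=0, c=1, d=0: formula gives 1, f = 1 ✓
  a=0, b=0, c=1, d=1: formula gives 1, f = 1 ✓
  a=0, b=1, c=0, d=0: formula gives 1, but f = 0 ✗
Since they disagree at (0,1,0,0), the expression is not a correct formula for f.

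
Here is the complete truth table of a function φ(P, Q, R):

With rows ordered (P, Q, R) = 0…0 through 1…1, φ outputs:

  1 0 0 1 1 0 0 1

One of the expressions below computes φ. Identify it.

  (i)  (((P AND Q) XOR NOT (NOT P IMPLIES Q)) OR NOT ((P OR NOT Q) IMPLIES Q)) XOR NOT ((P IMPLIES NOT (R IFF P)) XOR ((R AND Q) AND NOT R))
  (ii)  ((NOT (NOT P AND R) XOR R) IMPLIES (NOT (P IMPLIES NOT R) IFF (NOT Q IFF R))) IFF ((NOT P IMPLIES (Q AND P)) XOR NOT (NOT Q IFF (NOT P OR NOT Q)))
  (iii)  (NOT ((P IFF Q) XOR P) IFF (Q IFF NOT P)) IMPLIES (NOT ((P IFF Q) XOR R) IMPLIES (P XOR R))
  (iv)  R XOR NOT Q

(i): at (0,0,1) it gives 1, but φ = 0 — eliminated.
(ii): at (0,0,0) it gives 0, but φ = 1 — eliminated.
(iii): at (0,0,1) it gives 1, but φ = 0 — eliminated.
(iv) is the remaining candidate, and it agrees with φ on all 8 inputs.

iv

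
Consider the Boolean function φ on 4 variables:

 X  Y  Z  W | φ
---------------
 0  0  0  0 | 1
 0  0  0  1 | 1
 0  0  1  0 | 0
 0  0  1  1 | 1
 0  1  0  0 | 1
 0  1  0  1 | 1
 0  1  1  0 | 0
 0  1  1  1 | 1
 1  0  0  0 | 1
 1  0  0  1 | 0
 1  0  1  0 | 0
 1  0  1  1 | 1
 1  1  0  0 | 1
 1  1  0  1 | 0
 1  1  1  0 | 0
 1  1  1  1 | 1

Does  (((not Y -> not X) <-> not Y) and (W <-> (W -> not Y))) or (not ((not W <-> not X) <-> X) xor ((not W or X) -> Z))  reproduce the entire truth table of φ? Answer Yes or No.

Yes

Check the formula against φ row by row:
  X=0, Y=0, Z=0, W=0: formula gives 1, φ = 1 ✓
  X=0, Y=0, Z=0, W=1: formula gives 1, φ = 1 ✓
  X=0, Y=0, Z=1, W=0: formula gives 0, φ = 0 ✓
  X=0, Y=0, Z=1, W=1: formula gives 1, φ = 1 ✓
  … (the remaining 12 rows also agree.)
No disagreement on any input; they are logically equivalent.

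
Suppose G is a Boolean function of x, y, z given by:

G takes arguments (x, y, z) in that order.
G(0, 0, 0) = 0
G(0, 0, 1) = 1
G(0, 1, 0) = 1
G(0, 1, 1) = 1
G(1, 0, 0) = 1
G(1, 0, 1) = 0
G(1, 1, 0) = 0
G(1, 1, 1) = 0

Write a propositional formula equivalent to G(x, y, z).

G(x, y, z) = ((((not x and not y) and z) or ((not x and y) and not z)) or ((not x and y) and z)) or ((x and not y) and not z)

G=1 on 4 inputs: (0,0,1), (0,1,0), (0,1,1), (1,0,0). Reading each as a conjunction of literals (¬x·¬y·z, ¬x·y·¬z, ¬x·y·z, x·¬y·¬z) and taking the OR gives the canonical DNF.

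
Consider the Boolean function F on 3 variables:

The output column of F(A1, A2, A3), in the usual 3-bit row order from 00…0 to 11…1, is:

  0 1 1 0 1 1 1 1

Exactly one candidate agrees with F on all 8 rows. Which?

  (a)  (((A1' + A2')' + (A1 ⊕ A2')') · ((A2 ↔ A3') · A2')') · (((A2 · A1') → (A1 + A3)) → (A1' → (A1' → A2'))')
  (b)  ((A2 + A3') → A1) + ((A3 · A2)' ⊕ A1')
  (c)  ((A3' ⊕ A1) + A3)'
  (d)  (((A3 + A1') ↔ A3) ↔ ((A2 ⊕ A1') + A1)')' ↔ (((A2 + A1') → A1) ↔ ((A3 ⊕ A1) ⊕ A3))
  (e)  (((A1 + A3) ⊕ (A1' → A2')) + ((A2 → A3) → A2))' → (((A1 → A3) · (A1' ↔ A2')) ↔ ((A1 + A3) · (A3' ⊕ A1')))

(a): at (0,0,1) it gives 0, but F = 1 — eliminated.
(b): at (0,1,0) it gives 0, but F = 1 — eliminated.
(c): at (0,0,1) it gives 0, but F = 1 — eliminated.
(e): at (0,0,0) it gives 1, but F = 0 — eliminated.
Only (d) survives; checking it on all 8 rows confirms it matches F.

d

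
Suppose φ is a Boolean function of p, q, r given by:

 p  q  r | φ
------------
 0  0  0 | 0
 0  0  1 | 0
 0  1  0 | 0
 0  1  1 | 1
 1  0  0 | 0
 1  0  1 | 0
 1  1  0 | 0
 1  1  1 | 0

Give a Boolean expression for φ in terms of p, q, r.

φ is 1 on exactly one input, (0,1,1), whose minterm is ¬p·q·r. So φ is just that conjunction.

φ(p, q, r) = (~p & q) & r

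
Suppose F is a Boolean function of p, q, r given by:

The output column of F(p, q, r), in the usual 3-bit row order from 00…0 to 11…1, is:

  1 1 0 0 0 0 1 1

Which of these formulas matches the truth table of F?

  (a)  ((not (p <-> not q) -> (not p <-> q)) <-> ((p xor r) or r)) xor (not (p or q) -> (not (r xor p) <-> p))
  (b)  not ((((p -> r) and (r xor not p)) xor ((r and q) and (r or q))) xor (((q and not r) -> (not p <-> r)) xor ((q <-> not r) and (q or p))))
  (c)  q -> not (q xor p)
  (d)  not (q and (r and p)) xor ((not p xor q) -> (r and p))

d

(a) disagrees with F on (0,1,0) (formula → 1, table → 0); rule it out.
(b) disagrees with F on (0,0,1) (formula → 0, table → 1); rule it out.
(c) disagrees with F on (1,0,0) (formula → 1, table → 0); rule it out.
Only (d) survives; checking it on all 8 rows confirms it matches F.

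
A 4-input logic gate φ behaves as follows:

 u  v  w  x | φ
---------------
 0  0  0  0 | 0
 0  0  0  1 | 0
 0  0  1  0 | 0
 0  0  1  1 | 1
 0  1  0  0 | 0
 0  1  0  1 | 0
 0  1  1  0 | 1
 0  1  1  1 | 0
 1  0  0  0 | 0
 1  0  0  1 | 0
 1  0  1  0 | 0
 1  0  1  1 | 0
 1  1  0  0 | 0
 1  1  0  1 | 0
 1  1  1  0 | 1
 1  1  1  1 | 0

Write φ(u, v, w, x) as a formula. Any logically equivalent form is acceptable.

Collect the rows where φ=1 — (0,0,1,1), (0,1,1,0), (1,1,1,0) — and write one minterm per row: ¬u·¬v·w·x, ¬u·v·w·¬x, u·v·w·¬x. Their union (logical OR) reproduces the table exactly.

φ(u, v, w, x) = ((((~u & ~v) & w) & x) | (((~u & v) & w) & ~x)) | (((u & v) & w) & ~x)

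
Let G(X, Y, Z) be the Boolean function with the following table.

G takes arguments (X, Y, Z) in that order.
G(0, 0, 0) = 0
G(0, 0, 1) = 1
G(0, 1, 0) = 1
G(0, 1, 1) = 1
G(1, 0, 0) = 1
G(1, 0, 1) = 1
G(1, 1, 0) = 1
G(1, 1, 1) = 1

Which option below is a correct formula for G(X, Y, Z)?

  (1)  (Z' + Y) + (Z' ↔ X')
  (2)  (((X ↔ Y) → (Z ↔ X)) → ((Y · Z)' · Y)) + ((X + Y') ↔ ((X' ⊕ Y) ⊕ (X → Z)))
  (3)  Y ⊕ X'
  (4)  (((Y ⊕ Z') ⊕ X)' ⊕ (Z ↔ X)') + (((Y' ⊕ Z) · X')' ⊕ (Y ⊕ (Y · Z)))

(1): at (0,0,0) it gives 1, but G = 0 — eliminated.
(2): at (0,1,1) it gives 0, but G = 1 — eliminated.
(3): at (0,0,0) it gives 1, but G = 0 — eliminated.
That leaves (4). Evaluating it on every row reproduces the table of G exactly.

4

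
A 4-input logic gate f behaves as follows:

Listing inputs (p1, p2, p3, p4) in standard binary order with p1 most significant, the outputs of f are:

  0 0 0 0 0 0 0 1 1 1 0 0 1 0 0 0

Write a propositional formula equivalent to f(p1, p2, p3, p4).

f(p1, p2, p3, p4) = (((((NOT p1 AND p2) AND p3) AND p4) OR (((p1 AND NOT p2) AND NOT p3) AND NOT p4)) OR (((p1 AND NOT p2) AND NOT p3) AND p4)) OR (((p1 AND p2) AND NOT p3) AND NOT p4)

The 1-rows are (0,1,1,1), (1,0,0,0), (1,0,0,1), (1,1,0,0). Each contributes one minterm — ¬p1·p2·p3·p4; p1·¬p2·¬p3·¬p4; p1·¬p2·¬p3·p4; p1·p2·¬p3·¬p4 — and their disjunction is a sum-of-products form of f.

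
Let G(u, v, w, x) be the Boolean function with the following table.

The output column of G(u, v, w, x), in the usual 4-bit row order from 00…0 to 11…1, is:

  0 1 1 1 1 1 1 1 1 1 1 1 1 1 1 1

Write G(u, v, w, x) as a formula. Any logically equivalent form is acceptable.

G(u, v, w, x) = ¬(((¬u ∧ ¬v) ∧ ¬w) ∧ ¬x)

G is 0 on exactly one input, (0,0,0,0), whose minterm is ¬u·¬v·¬w·¬x. So G is the negation of that single conjunction.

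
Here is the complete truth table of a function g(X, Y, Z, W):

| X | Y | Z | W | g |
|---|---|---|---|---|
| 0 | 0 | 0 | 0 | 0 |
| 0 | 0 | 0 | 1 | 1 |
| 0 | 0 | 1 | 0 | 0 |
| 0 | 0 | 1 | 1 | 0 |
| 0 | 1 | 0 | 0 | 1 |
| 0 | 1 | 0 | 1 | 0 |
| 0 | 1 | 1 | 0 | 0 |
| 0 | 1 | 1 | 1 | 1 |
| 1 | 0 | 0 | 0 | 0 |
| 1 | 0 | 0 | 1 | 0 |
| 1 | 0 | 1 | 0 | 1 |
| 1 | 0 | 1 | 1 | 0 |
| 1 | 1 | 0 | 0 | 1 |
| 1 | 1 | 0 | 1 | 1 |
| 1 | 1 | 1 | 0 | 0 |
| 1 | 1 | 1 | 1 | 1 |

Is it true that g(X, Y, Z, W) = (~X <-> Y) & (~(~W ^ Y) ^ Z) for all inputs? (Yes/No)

No

Test each input against both g and the formula:
  X=0, Y=0, Z=0, W=0: formula gives 0, g = 0 ✓
  X=0, Y=0, Z=0, W=1: formula gives 0, but g = 1 ✗
Row (0,0,0,1) is a counterexample, so the formula is not equivalent to g.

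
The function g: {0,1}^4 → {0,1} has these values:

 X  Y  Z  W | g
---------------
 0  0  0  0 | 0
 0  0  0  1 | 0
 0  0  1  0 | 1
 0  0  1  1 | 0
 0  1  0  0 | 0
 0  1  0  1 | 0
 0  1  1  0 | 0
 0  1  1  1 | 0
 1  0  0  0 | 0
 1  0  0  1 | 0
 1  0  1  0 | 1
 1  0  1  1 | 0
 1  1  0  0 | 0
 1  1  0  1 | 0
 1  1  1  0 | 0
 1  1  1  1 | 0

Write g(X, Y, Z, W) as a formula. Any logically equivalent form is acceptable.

Collect the rows where g=1 — (0,0,1,0), (1,0,1,0) — and write one minterm per row: ¬X·¬Y·Z·¬W, X·¬Y·Z·¬W. Their union (logical OR) reproduces the table exactly.

g(X, Y, Z, W) = (((~X & ~Y) & Z) & ~W) | (((X & ~Y) & Z) & ~W)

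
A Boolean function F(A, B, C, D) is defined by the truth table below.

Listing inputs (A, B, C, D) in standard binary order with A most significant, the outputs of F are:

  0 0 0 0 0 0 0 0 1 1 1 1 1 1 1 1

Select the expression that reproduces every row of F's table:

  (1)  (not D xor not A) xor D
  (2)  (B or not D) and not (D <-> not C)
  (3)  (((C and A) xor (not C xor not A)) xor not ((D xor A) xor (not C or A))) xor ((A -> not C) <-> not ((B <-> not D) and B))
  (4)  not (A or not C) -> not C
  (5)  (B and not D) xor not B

(2): at (0,0,0,0) it gives 1, but F = 0 — eliminated.
(3): at (0,0,0,0) it gives 1, but F = 0 — eliminated.
(4): at (0,0,0,0) it gives 1, but F = 0 — eliminated.
(5): at (0,0,0,0) it gives 1, but F = 0 — eliminated.
Only (1) survives; checking it on all 16 rows confirms it matches F.

1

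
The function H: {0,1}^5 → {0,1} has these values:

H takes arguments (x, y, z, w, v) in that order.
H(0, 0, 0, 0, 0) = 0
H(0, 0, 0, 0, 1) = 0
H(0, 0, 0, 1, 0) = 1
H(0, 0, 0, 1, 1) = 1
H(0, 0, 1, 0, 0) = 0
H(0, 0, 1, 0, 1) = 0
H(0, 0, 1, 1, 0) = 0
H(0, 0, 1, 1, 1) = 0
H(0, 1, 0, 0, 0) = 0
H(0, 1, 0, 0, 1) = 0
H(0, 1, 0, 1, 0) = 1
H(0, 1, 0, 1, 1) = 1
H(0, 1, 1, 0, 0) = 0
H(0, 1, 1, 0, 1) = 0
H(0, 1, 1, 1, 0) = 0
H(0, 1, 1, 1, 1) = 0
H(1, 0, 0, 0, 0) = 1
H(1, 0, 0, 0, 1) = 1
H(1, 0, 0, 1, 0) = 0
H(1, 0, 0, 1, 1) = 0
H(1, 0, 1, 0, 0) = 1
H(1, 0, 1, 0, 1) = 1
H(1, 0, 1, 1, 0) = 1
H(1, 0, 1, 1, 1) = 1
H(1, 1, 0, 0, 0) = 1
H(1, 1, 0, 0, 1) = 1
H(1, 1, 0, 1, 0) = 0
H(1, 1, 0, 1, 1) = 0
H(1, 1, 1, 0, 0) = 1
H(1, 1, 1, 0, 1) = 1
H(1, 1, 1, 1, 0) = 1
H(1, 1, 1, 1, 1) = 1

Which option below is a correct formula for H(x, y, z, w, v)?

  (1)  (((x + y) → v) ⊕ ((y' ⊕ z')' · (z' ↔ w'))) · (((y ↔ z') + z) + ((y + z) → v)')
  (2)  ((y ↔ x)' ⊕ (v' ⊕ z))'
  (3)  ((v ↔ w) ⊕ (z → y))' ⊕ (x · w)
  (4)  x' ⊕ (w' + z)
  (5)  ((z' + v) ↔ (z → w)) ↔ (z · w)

(1) fails at (0,0,0,1,0): the formula yields 0, H is 1.
(2) fails at (0,0,0,0,1): the formula yields 1, H is 0.
(3) fails at (0,0,0,0,0): the formula yields 1, H is 0.
(5) fails at (0,0,0,1,0): the formula yields 0, H is 1.
Only (4) survives; checking it on all 32 rows confirms it matches H.

4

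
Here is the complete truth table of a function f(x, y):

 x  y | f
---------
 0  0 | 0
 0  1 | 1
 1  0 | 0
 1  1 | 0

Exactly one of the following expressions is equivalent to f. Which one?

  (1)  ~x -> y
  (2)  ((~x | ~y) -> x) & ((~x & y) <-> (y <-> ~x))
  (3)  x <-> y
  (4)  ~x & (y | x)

4

(1) disagrees with f on (1,0) (formula → 1, table → 0); rule it out.
(2) disagrees with f on (0,1) (formula → 0, table → 1); rule it out.
(3) disagrees with f on (0,0) (formula → 1, table → 0); rule it out.
Only (4) survives; checking it on all 4 rows confirms it matches f.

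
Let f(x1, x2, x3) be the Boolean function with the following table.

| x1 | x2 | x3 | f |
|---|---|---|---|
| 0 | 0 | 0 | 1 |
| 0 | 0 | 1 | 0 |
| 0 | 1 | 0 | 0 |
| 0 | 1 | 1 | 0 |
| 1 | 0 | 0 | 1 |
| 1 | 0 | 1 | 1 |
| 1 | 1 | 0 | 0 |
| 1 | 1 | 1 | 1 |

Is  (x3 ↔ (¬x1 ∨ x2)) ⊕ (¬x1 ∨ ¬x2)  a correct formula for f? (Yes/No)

No

Evaluate (x3 ↔ (¬x1 ∨ x2)) ⊕ (¬x1 ∨ ¬x2) on each row and compare to f:
  x1=0, x2=0, x3=0: formula gives 1, f = 1 ✓
  x1=0, x2=0, x3=1: formula gives 0, f = 0 ✓
  x1=0, x2=1, x3=0: formula gives 1, but f = 0 ✗
A single disagreement suffices: at (0,1,0) they differ, so the formula does not compute f.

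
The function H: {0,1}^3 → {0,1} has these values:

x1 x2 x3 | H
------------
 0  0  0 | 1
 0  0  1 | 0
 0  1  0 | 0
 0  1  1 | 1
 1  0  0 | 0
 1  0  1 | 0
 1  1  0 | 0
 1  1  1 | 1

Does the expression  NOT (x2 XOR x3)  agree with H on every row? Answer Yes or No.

Test each input against both H and the formula:
  x1=0, x2=0, x3=0: formula gives 1, H = 1 ✓
  x1=0, x2=0, x3=1: formula gives 0, H = 0 ✓
  x1=0, x2=1, x3=0: formula gives 0, H = 0 ✓
  x1=0, x2=1, x3=1: formula gives 1, H = 1 ✓
  x1=1, x2=0, x3=0: formula gives 1, but H = 0 ✗
Since they disagree at (1,0,0), the expression is not a correct formula for H.

No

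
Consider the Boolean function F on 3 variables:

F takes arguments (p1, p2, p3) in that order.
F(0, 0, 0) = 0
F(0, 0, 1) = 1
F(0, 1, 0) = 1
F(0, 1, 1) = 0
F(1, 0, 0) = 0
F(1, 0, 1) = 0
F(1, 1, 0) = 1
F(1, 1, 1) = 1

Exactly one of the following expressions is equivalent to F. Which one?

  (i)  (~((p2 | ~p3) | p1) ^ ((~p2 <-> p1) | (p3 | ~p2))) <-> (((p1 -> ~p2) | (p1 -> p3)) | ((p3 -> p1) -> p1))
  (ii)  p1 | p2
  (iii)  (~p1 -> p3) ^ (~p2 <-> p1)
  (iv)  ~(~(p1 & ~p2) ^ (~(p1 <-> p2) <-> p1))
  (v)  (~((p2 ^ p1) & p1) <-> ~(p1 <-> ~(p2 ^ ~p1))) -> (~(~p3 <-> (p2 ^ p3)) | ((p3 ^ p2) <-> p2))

(i) fails at (0,0,0): the formula yields 1, F is 0.
(ii) fails at (0,0,1): the formula yields 0, F is 1.
(iv) fails at (0,0,0): the formula yields 1, F is 0.
(v) fails at (0,0,0): the formula yields 1, F is 0.
That leaves (iii). Evaluating it on every row reproduces the table of F exactly.

iii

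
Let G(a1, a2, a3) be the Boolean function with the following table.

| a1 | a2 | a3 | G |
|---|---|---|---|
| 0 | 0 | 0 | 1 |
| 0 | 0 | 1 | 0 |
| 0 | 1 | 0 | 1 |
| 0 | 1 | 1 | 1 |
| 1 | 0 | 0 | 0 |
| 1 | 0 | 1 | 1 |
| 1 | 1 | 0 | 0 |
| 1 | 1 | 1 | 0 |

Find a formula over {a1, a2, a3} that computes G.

G(a1, a2, a3) = ((((¬a1 ∧ ¬a2) ∧ ¬a3) ∨ ((¬a1 ∧ a2) ∧ ¬a3)) ∨ ((¬a1 ∧ a2) ∧ a3)) ∨ ((a1 ∧ ¬a2) ∧ a3)

Collect the rows where G=1 — (0,0,0), (0,1,0), (0,1,1), (1,0,1) — and write one minterm per row: ¬a1·¬a2·¬a3, ¬a1·a2·¬a3, ¬a1·a2·a3, a1·¬a2·a3. Their union (logical OR) reproduces the table exactly.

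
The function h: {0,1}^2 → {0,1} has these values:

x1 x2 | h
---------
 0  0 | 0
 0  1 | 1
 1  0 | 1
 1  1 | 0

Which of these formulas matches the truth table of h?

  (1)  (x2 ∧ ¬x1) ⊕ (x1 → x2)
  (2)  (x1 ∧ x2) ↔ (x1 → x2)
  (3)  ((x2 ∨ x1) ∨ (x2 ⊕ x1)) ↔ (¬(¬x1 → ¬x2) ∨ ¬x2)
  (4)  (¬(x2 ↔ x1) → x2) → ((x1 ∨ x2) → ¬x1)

3

(1): at (0,0) it gives 1, but h = 0 — eliminated.
(2): at (0,1) it gives 0, but h = 1 — eliminated.
(4): at (0,0) it gives 1, but h = 0 — eliminated.
That leaves (3). Evaluating it on every row reproduces the table of h exactly.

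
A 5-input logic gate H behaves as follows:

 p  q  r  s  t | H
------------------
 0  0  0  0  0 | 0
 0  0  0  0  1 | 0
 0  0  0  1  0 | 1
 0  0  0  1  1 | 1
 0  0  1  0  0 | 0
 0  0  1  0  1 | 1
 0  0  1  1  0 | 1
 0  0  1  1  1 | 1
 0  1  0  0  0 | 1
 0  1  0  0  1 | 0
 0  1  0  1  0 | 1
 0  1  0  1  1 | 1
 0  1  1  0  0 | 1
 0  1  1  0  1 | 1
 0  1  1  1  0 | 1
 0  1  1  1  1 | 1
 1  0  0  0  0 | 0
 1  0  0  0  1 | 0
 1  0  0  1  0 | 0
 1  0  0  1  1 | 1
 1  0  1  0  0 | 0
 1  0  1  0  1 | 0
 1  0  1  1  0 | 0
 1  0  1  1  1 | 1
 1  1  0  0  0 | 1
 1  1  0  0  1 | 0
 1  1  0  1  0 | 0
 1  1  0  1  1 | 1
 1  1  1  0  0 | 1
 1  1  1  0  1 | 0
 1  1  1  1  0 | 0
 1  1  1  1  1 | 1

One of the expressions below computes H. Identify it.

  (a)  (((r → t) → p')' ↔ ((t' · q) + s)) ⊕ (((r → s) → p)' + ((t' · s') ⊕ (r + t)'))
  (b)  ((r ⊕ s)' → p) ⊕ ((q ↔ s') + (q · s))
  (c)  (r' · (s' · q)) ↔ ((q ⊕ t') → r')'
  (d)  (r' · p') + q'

(b) disagrees with H on (0,0,0,1,0) (formula → 0, table → 1); rule it out.
(c) disagrees with H on (0,0,0,0,0) (formula → 1, table → 0); rule it out.
(d) disagrees with H on (0,0,0,0,0) (formula → 1, table → 0); rule it out.
(a) is the remaining candidate, and it agrees with H on all 32 inputs.

a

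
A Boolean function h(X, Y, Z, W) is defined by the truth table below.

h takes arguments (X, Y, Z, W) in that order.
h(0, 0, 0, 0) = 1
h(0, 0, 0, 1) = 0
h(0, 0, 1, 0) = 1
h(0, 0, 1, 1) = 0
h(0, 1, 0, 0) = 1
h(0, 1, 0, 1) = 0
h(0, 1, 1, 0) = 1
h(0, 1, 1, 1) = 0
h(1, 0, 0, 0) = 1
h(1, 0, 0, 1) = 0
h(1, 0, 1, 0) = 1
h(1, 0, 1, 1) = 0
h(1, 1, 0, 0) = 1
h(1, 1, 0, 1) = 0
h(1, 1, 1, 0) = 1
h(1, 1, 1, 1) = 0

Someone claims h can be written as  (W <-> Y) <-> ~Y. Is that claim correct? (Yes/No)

Check the formula against h row by row:
  X=0, Y=0, Z=0, W=0: formula gives 1, h = 1 ✓
  X=0, Y=0, Z=0, W=1: formula gives 0, h = 0 ✓
  X=0, Y=0, Z=1, W=0: formula gives 1, h = 1 ✓
  X=0, Y=0, Z=1, W=1: formula gives 0, h = 0 ✓
  …and likewise for the remaining 12 rows.
No disagreement on any input; they are logically equivalent.

Yes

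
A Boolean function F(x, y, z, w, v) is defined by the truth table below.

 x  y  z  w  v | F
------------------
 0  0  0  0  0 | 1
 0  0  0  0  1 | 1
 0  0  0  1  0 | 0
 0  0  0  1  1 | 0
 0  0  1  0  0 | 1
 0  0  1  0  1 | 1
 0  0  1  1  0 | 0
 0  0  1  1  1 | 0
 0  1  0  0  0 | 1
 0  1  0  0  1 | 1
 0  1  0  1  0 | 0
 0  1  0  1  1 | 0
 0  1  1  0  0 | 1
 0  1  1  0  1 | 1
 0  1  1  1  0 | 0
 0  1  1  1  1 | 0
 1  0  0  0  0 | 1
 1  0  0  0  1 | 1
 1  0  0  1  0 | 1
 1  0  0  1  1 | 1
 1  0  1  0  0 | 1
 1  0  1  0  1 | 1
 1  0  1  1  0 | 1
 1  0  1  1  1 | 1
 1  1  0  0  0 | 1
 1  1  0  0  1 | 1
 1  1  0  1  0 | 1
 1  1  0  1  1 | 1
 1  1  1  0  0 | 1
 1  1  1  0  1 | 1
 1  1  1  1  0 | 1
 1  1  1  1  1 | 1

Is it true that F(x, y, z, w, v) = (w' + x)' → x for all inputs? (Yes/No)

Test each input against both F and the formula:
  x=0, y=0, z=0, w=0, v=0: formula gives 1, F = 1 ✓
  x=0, y=0, z=0, w=0, v=1: formula gives 1, F = 1 ✓
  x=0, y=0, z=0, w=1, v=0: formula gives 0, F = 0 ✓
  x=0, y=0, z=0, w=1, v=1: formula gives 0, F = 0 ✓
  …and likewise for the remaining 28 rows.
No disagreement on any input; they are logically equivalent.

Yes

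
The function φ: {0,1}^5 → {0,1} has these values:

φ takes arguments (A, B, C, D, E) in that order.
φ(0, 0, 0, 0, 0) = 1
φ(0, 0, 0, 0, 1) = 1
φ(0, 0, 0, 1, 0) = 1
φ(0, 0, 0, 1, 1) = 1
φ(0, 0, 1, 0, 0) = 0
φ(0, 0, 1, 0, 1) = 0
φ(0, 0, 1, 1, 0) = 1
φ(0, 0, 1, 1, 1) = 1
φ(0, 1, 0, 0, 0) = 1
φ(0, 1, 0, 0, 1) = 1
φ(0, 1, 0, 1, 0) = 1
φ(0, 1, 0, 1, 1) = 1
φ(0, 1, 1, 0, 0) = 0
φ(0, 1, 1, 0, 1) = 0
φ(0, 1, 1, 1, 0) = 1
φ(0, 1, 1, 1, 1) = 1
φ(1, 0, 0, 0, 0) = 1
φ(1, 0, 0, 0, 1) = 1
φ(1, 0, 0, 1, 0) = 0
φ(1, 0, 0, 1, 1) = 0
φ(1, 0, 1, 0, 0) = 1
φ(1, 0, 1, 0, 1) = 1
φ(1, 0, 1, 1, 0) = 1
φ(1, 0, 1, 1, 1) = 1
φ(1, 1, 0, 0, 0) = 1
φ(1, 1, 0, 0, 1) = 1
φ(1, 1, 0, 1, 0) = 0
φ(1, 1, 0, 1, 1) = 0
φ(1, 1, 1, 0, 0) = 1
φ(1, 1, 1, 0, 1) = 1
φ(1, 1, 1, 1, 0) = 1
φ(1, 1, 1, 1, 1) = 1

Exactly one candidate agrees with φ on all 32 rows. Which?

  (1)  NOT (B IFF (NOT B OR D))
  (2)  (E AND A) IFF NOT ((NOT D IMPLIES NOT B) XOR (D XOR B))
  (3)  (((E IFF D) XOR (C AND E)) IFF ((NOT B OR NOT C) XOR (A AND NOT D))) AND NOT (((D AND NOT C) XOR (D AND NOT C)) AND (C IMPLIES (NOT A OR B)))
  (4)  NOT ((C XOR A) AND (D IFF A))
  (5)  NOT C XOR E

(1): at (0,0,1,0,0) it gives 1, but φ = 0 — eliminated.
(2): at (0,0,0,1,0) it gives 0, but φ = 1 — eliminated.
(3): at (0,0,0,0,1) it gives 0, but φ = 1 — eliminated.
(5): at (0,0,0,0,1) it gives 0, but φ = 1 — eliminated.
Only (4) survives; checking it on all 32 rows confirms it matches φ.

4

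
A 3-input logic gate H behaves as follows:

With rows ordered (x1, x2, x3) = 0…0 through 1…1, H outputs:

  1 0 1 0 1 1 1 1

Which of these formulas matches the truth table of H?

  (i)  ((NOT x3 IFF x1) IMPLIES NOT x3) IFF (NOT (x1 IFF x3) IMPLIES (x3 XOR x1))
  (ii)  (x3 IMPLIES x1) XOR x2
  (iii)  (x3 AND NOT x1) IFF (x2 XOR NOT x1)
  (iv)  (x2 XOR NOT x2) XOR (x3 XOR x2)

(ii): at (0,1,0) it gives 0, but H = 1 — eliminated.
(iii): at (0,0,0) it gives 0, but H = 1 — eliminated.
(iv): at (0,1,0) it gives 0, but H = 1 — eliminated.
That leaves (i). Evaluating it on every row reproduces the table of H exactly.

i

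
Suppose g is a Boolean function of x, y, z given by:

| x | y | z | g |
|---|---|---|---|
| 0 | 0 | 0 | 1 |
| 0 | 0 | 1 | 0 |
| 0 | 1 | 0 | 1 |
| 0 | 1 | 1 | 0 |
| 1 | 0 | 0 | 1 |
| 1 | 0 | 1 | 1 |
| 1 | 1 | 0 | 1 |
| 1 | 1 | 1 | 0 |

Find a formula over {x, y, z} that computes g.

g is 0 on only 3 rows — (0,0,1), (0,1,1), (1,1,1). Writing each as a minterm (¬x·¬y·z, ¬x·y·z, x·y·z) and OR-ing them characterizes exactly where g=0, so g is the negation of that disjunction.

g(x, y, z) = NOT ((((NOT x AND NOT y) AND z) OR ((NOT x AND y) AND z)) OR ((x AND y) AND z))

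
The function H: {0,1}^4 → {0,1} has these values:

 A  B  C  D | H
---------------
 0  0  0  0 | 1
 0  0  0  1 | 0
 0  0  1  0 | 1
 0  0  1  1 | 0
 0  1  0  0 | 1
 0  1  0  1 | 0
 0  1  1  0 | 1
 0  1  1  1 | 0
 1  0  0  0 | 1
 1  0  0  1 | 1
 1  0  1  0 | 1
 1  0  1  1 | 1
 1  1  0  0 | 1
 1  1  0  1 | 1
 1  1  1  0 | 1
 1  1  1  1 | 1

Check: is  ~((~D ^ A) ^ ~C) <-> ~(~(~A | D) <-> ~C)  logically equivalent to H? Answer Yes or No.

Yes

Test each input against both H and the formula:
  A=0, B=0, C=0, D=0: formula gives 1, H = 1 ✓
  A=0, B=0, C=0, D=1: formula gives 0, H = 0 ✓
  A=0, B=0, C=1, D=0: formula gives 1, H = 1 ✓
  A=0, B=0, C=1, D=1: formula gives 0, H = 0 ✓
  …and likewise for the remaining 12 rows.
Every row agrees, so the formula is equivalent.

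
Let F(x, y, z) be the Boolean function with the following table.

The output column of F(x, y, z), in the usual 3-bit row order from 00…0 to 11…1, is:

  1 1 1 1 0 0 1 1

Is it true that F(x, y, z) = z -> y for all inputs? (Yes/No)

Test each input against both F and the formula:
  x=0, y=0, z=0: formula gives 1, F = 1 ✓
  x=0, y=0, z=1: formula gives 0, but F = 1 ✗
Since they disagree at (0,0,1), the expression is not a correct formula for F.

No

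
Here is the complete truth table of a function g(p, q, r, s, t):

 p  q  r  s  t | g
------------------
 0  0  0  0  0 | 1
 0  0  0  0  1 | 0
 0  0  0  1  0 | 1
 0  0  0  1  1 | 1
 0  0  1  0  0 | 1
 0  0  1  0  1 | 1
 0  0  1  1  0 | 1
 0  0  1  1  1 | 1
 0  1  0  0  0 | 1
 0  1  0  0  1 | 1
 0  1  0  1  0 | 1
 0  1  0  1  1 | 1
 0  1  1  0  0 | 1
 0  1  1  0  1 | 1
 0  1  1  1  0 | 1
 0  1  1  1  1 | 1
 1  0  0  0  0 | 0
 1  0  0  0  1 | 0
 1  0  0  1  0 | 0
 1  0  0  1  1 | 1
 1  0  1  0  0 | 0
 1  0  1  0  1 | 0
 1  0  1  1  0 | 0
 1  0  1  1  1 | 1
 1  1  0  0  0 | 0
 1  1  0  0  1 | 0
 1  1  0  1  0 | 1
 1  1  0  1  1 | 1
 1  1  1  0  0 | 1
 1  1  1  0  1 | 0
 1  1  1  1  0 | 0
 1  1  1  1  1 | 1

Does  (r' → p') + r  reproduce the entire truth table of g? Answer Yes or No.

No

Evaluate (r' → p') + r on each row and compare to g:
  p=0, q=0, r=0, s=0, t=0: formula gives 1, g = 1 ✓
  p=0, q=0, r=0, s=0, t=1: formula gives 1, but g = 0 ✗
A single disagreement suffices: at (0,0,0,0,1) they differ, so the formula does not compute g.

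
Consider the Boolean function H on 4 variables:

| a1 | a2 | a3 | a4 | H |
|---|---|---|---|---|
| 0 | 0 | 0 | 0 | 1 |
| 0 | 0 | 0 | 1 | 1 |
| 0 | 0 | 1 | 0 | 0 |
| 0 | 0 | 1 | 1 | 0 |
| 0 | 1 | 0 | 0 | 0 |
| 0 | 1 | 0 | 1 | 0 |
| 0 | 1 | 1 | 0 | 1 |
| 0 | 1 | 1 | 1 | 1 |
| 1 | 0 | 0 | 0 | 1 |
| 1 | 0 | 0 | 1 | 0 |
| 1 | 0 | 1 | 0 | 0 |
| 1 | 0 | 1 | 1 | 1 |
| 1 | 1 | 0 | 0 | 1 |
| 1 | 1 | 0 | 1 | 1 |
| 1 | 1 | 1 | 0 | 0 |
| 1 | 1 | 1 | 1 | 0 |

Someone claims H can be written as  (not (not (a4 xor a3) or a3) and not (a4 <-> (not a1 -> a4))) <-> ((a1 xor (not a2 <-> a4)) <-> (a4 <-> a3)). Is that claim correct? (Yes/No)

Test each input against both H and the formula:
  a1=0, a2=0, a3=0, a4=0: formula gives 1, H = 1 ✓
  a1=0, a2=0, a3=0, a4=1: formula gives 1, H = 1 ✓
  a1=0, a2=0, a3=1, a4=0: formula gives 0, H = 0 ✓
  a1=0, a2=0, a3=1, a4=1: formula gives 0, H = 0 ✓
  …
  a1=1, a2=0, a3=0, a4=0: formula gives 0, but H = 1 ✗
Since they disagree at (1,0,0,0), the expression is not a correct formula for H.

No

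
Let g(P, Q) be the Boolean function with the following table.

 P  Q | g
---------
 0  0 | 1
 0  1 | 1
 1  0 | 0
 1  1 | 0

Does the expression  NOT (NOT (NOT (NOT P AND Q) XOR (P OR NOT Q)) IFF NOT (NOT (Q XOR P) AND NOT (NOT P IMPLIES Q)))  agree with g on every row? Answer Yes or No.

No

Test each input against both g and the formula:
  P=0, Q=0: formula gives 1, g = 1 ✓
  P=0, Q=1: formula gives 0, but g = 1 ✗
Row (0,1) is a counterexample, so the formula is not equivalent to g.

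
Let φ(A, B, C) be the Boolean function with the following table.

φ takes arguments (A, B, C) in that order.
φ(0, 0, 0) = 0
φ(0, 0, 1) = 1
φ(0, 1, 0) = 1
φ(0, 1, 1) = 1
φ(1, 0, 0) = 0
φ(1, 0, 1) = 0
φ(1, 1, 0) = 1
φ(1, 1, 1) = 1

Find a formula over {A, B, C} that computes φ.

φ(A, B, C) = ((((A' · B') · C') + ((A · B') · C')) + ((A · B') · C))'

The 0-rows are (0,0,0), (1,0,0), (1,0,1). Take each as a conjunction (¬A·¬B·¬C, A·¬B·¬C, A·¬B·C), form their disjunction, and complement — that gives a formula that is 1 everywhere φ is.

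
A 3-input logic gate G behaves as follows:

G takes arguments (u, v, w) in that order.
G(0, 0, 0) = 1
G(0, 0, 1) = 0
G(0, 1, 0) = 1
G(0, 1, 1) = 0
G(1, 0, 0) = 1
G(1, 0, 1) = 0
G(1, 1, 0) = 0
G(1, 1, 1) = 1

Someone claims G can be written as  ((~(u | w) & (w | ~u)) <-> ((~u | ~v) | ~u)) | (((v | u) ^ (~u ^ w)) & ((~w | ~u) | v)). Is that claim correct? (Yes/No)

No

Check the formula against G row by row:
  u=0, v=0, w=0: formula gives 1, G = 1 ✓
  u=0, v=0, w=1: formula gives 0, G = 0 ✓
  u=0, v=1, w=0: formula gives 1, G = 1 ✓
  u=0, v=1, w=1: formula gives 1, but G = 0 ✗
A single disagreement suffices: at (0,1,1) they differ, so the formula does not compute G.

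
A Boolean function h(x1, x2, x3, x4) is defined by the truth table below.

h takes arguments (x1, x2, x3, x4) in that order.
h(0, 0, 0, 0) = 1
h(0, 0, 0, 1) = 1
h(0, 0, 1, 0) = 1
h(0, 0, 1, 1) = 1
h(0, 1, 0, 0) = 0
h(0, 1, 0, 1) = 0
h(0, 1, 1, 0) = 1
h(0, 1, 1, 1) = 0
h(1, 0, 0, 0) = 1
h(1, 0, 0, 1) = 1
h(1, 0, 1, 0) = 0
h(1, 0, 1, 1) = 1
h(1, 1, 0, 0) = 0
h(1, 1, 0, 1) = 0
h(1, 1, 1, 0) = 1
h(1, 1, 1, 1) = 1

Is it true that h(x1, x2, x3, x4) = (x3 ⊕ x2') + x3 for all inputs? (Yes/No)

Check the formula against h row by row:
  x1=0, x2=0, x3=0, x4=0: formula gives 1, h = 1 ✓
  x1=0, x2=0, x3=0, x4=1: formula gives 1, h = 1 ✓
  x1=0, x2=0, x3=1, x4=0: formula gives 1, h = 1 ✓
  x1=0, x2=0, x3=1, x4=1: formula gives 1, h = 1 ✓
  …
  x1=0, x2=1, x3=1, x4=1: formula gives 1, but h = 0 ✗
Since they disagree at (0,1,1,1), the expression is not a correct formula for h.

No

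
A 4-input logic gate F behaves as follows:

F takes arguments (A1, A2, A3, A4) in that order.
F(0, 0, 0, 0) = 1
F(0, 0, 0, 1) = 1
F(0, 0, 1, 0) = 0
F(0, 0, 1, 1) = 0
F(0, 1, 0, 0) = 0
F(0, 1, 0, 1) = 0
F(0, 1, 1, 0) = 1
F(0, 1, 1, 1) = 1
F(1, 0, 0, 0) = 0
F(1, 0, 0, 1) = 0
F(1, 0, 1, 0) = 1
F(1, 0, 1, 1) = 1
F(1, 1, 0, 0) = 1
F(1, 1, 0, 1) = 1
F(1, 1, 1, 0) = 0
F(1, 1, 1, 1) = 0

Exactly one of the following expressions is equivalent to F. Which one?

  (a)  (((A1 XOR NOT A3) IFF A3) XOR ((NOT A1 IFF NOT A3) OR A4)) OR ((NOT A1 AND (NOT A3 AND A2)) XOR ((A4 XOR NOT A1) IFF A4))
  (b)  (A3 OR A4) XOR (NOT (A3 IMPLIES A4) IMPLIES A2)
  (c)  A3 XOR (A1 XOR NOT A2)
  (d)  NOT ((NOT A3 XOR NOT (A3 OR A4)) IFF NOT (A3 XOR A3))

c

(a) disagrees with F on (0,0,1,1) (formula → 1, table → 0); rule it out.
(b) disagrees with F on (0,0,0,1) (formula → 0, table → 1); rule it out.
(d) disagrees with F on (0,0,0,1) (formula → 0, table → 1); rule it out.
That leaves (c). Evaluating it on every row reproduces the table of F exactly.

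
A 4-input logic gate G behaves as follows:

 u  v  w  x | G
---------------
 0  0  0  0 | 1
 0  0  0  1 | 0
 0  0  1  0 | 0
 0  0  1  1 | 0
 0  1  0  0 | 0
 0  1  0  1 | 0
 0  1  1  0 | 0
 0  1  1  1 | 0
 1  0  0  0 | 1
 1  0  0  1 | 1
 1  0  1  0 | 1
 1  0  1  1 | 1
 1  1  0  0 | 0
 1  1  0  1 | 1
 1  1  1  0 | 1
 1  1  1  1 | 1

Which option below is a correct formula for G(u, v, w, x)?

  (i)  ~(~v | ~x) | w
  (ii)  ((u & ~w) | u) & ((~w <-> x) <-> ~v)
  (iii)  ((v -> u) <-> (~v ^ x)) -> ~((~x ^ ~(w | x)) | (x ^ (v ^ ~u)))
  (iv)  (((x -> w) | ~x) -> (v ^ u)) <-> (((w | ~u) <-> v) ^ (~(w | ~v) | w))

iv

(i): at (0,0,0,0) it gives 0, but G = 1 — eliminated.
(ii): at (0,0,0,0) it gives 0, but G = 1 — eliminated.
(iii): at (0,0,0,0) it gives 0, but G = 1 — eliminated.
Only (iv) survives; checking it on all 16 rows confirms it matches G.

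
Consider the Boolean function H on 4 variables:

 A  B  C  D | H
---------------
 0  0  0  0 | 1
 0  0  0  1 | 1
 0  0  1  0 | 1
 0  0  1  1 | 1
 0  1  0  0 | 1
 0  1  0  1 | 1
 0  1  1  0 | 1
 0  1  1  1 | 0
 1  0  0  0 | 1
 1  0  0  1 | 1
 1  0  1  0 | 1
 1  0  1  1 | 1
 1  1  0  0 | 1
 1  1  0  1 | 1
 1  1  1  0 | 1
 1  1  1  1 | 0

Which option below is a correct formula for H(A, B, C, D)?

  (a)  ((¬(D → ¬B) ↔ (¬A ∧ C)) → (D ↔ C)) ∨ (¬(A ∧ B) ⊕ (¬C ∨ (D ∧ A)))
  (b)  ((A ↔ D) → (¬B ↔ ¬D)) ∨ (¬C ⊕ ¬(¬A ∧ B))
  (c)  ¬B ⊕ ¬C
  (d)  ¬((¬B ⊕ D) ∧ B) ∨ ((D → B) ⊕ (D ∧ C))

d

(a) fails at (0,0,0,1): the formula yields 0, H is 1.
(b) fails at (0,1,1,0): the formula yields 0, H is 1.
(c) fails at (0,0,0,0): the formula yields 0, H is 1.
That leaves (d). Evaluating it on every row reproduces the table of H exactly.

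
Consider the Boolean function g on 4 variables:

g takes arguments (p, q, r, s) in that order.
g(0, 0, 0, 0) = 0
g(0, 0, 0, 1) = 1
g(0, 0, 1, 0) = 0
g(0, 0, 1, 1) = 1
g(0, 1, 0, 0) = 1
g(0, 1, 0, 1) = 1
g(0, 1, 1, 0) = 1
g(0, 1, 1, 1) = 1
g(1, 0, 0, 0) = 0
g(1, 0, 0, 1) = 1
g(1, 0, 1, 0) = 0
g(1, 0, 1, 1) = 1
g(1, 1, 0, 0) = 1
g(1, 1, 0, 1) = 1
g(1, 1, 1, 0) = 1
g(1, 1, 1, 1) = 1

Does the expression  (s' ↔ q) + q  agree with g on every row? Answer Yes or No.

Yes

Test each input against both g and the formula:
  p=0, q=0, r=0, s=0: formula gives 0, g = 0 ✓
  p=0, q=0, r=0, s=1: formula gives 1, g = 1 ✓
  p=0, q=0, r=1, s=0: formula gives 0, g = 0 ✓
  p=0, q=0, r=1, s=1: formula gives 1, g = 1 ✓
  … (the remaining 12 rows also agree.)
All 16 rows match — the expression computes g exactly.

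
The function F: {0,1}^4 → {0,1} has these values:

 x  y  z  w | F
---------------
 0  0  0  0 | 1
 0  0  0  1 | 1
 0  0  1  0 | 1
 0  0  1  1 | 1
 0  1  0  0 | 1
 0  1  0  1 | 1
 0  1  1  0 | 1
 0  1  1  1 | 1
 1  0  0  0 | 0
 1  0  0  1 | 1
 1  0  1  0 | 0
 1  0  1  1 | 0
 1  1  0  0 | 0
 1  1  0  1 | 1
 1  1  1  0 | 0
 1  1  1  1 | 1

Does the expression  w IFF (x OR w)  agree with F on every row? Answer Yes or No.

Test each input against both F and the formula:
  x=0, y=0, z=0, w=0: formula gives 1, F = 1 ✓
  x=0, y=0, z=0, w=1: formula gives 1, F = 1 ✓
  x=0, y=0, z=1, w=0: formula gives 1, F = 1 ✓
  x=0, y=0, z=1, w=1: formula gives 1, F = 1 ✓
  …
  x=1, y=0, z=1, w=1: formula gives 1, but F = 0 ✗
A single disagreement suffices: at (1,0,1,1) they differ, so the formula does not compute F.

No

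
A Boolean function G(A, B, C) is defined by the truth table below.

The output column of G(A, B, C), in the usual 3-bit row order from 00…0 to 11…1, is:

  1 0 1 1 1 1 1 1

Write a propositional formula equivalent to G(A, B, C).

G is 0 on exactly one input, (0,0,1), whose minterm is ¬A·¬B·C. So G is the negation of that single conjunction.

G(A, B, C) = not ((not A and not B) and C)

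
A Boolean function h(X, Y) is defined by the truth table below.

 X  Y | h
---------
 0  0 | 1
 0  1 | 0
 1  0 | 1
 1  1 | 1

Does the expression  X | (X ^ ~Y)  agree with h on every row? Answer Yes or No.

Yes

Evaluate X | (X ^ ~Y) on each row and compare to h:
  X=0, Y=0: formula gives 1, h = 1 ✓
  X=0, Y=1: formula gives 0, h = 0 ✓
  X=1, Y=0: formula gives 1, h = 1 ✓
  X=1, Y=1: formula gives 1, h = 1 ✓
No disagreement on any input; they are logically equivalent.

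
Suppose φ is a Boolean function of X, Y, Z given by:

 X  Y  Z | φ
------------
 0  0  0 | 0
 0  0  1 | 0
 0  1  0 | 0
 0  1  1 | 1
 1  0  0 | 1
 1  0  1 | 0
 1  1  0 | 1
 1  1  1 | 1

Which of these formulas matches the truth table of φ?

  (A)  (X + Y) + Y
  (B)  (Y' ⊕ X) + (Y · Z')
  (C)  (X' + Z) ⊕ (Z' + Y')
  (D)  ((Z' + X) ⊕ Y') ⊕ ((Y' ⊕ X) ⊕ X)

C

(A) disagrees with φ on (0,1,0) (formula → 1, table → 0); rule it out.
(B) disagrees with φ on (0,0,0) (formula → 1, table → 0); rule it out.
(D) disagrees with φ on (0,0,0) (formula → 1, table → 0); rule it out.
Only (C) survives; checking it on all 8 rows confirms it matches φ.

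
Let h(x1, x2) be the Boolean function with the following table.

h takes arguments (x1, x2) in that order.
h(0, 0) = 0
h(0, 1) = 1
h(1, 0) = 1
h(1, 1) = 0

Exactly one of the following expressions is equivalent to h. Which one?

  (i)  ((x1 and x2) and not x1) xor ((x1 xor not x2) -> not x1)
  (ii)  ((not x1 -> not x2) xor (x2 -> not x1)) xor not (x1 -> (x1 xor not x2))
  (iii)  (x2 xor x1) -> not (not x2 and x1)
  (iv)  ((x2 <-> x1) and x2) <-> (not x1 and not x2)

(i) disagrees with h on (0,0) (formula → 1, table → 0); rule it out.
(ii) disagrees with h on (1,1) (formula → 1, table → 0); rule it out.
(iii) disagrees with h on (0,0) (formula → 1, table → 0); rule it out.
(iv) is the remaining candidate, and it agrees with h on all 4 inputs.

iv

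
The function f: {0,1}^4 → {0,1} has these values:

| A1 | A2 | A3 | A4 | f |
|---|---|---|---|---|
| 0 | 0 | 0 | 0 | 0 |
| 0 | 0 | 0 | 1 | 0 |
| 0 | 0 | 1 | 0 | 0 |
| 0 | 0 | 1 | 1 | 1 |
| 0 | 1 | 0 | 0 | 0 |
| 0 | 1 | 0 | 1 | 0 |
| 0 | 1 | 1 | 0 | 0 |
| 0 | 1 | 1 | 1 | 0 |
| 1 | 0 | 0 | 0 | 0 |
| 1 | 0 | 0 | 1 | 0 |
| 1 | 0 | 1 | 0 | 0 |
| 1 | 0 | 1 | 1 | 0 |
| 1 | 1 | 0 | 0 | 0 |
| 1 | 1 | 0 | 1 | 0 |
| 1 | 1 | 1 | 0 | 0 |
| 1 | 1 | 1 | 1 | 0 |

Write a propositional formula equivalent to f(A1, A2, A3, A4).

f(A1, A2, A3, A4) = ((not A1 and not A2) and A3) and A4

Only row (0,0,1,1) gives 1. That row's minterm ¬A1·¬A2·A3·A4 is f directly.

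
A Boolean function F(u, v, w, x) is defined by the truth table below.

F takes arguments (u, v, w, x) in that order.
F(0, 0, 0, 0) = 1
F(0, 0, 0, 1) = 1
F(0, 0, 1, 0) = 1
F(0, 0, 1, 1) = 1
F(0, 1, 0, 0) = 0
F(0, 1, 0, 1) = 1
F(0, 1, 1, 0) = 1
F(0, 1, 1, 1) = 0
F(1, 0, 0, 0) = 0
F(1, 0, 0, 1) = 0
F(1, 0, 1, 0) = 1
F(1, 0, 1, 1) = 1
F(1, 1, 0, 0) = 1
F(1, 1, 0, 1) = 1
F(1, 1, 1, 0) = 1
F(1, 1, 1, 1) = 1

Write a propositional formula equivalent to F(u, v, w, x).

There are just 4 zero rows: (0,1,0,0), (0,1,1,1), (1,0,0,0), (1,0,0,1). Their minterms are ¬u·v·¬w·¬x, ¬u·v·w·x, u·¬v·¬w·¬x, u·¬v·¬w·x; the OR of those covers precisely the 0-outputs, and negating it yields F.

F(u, v, w, x) = not ((((((not u and v) and not w) and not x) or (((not u and v) and w) and x)) or (((u and not v) and not w) and not x)) or (((u and not v) and not w) and x))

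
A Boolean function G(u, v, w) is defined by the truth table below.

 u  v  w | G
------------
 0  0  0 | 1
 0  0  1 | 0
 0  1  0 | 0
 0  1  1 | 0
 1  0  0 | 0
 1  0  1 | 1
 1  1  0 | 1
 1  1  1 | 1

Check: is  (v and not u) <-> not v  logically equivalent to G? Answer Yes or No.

No

Test each input against both G and the formula:
  u=0, v=0, w=0: formula gives 0, but G = 1 ✗
Row (0,0,0) is a counterexample, so the formula is not equivalent to G.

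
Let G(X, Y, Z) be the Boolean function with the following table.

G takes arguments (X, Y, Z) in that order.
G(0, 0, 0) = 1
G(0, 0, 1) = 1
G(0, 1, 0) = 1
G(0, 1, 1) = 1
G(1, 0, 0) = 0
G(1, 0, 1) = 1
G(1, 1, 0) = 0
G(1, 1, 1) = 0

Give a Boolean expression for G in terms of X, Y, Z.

G(X, Y, Z) = ¬((((X ∧ ¬Y) ∧ ¬Z) ∨ ((X ∧ Y) ∧ ¬Z)) ∨ ((X ∧ Y) ∧ Z))

There are just 3 zero rows: (1,0,0), (1,1,0), (1,1,1). Their minterms are X·¬Y·¬Z, X·Y·¬Z, X·Y·Z; the OR of those covers precisely the 0-outputs, and negating it yields G.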